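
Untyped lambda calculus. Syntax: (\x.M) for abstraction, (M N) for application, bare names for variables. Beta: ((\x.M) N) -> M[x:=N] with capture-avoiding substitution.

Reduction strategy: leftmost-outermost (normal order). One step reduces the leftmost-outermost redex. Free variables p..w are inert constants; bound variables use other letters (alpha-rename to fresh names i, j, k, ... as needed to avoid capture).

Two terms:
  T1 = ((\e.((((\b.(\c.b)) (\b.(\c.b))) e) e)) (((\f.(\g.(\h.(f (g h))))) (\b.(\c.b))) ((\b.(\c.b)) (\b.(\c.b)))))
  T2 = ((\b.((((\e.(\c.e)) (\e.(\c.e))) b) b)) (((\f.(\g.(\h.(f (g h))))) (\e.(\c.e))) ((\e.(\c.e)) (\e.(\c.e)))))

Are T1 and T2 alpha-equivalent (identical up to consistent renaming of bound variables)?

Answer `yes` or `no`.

Answer: yes

Derivation:
Term 1: ((\e.((((\b.(\c.b)) (\b.(\c.b))) e) e)) (((\f.(\g.(\h.(f (g h))))) (\b.(\c.b))) ((\b.(\c.b)) (\b.(\c.b)))))
Term 2: ((\b.((((\e.(\c.e)) (\e.(\c.e))) b) b)) (((\f.(\g.(\h.(f (g h))))) (\e.(\c.e))) ((\e.(\c.e)) (\e.(\c.e)))))
Alpha-equivalence: compare structure up to binder renaming.
Result: True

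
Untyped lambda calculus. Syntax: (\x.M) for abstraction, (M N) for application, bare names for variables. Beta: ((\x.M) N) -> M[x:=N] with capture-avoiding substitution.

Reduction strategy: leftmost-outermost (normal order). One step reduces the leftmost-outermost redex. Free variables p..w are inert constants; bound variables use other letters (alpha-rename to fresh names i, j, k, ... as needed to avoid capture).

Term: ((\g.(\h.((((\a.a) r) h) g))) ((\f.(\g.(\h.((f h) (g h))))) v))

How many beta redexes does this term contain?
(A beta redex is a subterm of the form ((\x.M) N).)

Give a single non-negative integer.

Answer: 3

Derivation:
Term: ((\g.(\h.((((\a.a) r) h) g))) ((\f.(\g.(\h.((f h) (g h))))) v))
  Redex: ((\g.(\h.((((\a.a) r) h) g))) ((\f.(\g.(\h.((f h) (g h))))) v))
  Redex: ((\a.a) r)
  Redex: ((\f.(\g.(\h.((f h) (g h))))) v)
Total redexes: 3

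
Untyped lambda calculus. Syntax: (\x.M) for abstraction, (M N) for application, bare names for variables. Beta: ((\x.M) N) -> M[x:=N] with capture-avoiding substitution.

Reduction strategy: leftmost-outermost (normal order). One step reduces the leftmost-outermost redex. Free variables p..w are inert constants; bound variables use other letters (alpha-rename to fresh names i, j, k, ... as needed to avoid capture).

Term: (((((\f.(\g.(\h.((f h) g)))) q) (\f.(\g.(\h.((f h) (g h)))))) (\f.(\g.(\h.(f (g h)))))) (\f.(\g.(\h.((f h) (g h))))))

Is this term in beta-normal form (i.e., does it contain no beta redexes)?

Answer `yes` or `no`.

Answer: no

Derivation:
Term: (((((\f.(\g.(\h.((f h) g)))) q) (\f.(\g.(\h.((f h) (g h)))))) (\f.(\g.(\h.(f (g h)))))) (\f.(\g.(\h.((f h) (g h))))))
Found 1 beta redex(es).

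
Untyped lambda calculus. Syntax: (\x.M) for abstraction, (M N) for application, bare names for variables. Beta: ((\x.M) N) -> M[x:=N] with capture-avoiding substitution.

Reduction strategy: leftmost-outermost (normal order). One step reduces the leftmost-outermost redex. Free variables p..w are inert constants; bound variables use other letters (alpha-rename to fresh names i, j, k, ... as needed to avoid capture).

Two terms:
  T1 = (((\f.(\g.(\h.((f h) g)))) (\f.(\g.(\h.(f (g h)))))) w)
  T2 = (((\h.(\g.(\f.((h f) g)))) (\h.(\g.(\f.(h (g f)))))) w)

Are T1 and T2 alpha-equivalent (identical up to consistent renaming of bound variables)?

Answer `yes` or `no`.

Term 1: (((\f.(\g.(\h.((f h) g)))) (\f.(\g.(\h.(f (g h)))))) w)
Term 2: (((\h.(\g.(\f.((h f) g)))) (\h.(\g.(\f.(h (g f)))))) w)
Alpha-equivalence: compare structure up to binder renaming.
Result: True

Answer: yes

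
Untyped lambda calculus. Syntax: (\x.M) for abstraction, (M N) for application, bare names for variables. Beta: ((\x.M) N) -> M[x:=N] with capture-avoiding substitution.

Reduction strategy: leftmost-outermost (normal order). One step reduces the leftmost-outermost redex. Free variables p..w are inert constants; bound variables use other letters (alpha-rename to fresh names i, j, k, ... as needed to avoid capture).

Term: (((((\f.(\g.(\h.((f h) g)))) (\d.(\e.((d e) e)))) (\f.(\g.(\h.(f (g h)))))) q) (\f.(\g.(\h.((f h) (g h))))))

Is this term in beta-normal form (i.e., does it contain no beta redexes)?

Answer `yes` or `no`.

Term: (((((\f.(\g.(\h.((f h) g)))) (\d.(\e.((d e) e)))) (\f.(\g.(\h.(f (g h)))))) q) (\f.(\g.(\h.((f h) (g h))))))
Found 1 beta redex(es).

Answer: no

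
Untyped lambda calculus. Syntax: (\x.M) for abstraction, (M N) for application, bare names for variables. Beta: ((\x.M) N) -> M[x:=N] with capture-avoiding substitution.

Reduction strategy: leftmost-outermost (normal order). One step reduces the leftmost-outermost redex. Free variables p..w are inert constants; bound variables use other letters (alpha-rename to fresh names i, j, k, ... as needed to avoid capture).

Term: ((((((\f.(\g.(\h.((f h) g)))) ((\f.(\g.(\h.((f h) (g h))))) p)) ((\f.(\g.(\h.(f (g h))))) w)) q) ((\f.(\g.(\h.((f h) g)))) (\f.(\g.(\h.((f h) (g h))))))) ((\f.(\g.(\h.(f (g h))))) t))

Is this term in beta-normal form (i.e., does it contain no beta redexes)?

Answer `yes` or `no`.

Term: ((((((\f.(\g.(\h.((f h) g)))) ((\f.(\g.(\h.((f h) (g h))))) p)) ((\f.(\g.(\h.(f (g h))))) w)) q) ((\f.(\g.(\h.((f h) g)))) (\f.(\g.(\h.((f h) (g h))))))) ((\f.(\g.(\h.(f (g h))))) t))
Found 5 beta redex(es).

Answer: no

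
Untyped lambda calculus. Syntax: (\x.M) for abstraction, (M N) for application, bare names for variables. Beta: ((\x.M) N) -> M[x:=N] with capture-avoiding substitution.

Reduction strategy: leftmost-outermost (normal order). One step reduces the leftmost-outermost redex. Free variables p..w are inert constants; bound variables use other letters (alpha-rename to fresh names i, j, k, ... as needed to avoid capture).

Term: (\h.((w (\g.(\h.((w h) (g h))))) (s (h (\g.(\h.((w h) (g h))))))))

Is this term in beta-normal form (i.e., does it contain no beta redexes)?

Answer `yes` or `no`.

Term: (\h.((w (\g.(\h.((w h) (g h))))) (s (h (\g.(\h.((w h) (g h))))))))
No beta redexes found.

Answer: yes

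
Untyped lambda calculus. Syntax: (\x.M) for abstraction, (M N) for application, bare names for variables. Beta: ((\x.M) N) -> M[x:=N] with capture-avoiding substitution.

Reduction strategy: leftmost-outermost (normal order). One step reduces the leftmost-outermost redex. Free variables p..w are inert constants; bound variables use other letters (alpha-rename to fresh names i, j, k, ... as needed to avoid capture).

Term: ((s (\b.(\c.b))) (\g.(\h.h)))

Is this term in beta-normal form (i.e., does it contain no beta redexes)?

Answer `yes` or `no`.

Term: ((s (\b.(\c.b))) (\g.(\h.h)))
No beta redexes found.

Answer: yes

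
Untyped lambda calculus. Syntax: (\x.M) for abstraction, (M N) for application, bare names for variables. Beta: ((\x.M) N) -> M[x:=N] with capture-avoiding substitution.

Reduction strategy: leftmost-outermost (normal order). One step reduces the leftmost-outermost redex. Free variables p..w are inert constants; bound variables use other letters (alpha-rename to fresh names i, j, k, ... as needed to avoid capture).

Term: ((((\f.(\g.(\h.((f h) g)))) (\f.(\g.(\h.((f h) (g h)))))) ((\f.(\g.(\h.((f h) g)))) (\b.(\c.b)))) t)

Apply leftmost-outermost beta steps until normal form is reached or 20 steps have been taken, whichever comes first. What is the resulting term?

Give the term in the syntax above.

Answer: (\h.((t h) (\i.i)))

Derivation:
Step 0: ((((\f.(\g.(\h.((f h) g)))) (\f.(\g.(\h.((f h) (g h)))))) ((\f.(\g.(\h.((f h) g)))) (\b.(\c.b)))) t)
Step 1: (((\g.(\h.(((\f.(\g.(\h.((f h) (g h))))) h) g))) ((\f.(\g.(\h.((f h) g)))) (\b.(\c.b)))) t)
Step 2: ((\h.(((\f.(\g.(\h.((f h) (g h))))) h) ((\f.(\g.(\h.((f h) g)))) (\b.(\c.b))))) t)
Step 3: (((\f.(\g.(\h.((f h) (g h))))) t) ((\f.(\g.(\h.((f h) g)))) (\b.(\c.b))))
Step 4: ((\g.(\h.((t h) (g h)))) ((\f.(\g.(\h.((f h) g)))) (\b.(\c.b))))
Step 5: (\h.((t h) (((\f.(\g.(\h.((f h) g)))) (\b.(\c.b))) h)))
Step 6: (\h.((t h) ((\g.(\h.(((\b.(\c.b)) h) g))) h)))
Step 7: (\h.((t h) (\i.(((\b.(\c.b)) i) h))))
Step 8: (\h.((t h) (\i.((\c.i) h))))
Step 9: (\h.((t h) (\i.i)))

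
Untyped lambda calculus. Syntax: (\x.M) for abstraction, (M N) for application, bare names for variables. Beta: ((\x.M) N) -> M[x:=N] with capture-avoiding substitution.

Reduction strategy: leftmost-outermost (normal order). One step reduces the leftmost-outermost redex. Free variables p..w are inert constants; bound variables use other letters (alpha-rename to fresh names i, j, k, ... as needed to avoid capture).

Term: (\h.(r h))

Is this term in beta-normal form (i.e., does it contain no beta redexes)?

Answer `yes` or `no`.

Term: (\h.(r h))
No beta redexes found.

Answer: yes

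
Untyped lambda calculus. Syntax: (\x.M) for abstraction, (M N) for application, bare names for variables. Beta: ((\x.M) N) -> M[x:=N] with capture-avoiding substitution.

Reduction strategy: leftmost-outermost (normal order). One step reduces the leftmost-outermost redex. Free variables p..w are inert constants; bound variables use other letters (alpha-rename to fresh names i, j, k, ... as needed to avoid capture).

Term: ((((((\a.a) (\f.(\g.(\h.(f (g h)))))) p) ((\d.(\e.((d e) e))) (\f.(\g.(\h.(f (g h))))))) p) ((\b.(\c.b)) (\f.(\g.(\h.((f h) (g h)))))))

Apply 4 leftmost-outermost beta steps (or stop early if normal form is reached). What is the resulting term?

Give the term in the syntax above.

Answer: ((p (((\d.(\e.((d e) e))) (\f.(\g.(\h.(f (g h)))))) p)) ((\b.(\c.b)) (\f.(\g.(\h.((f h) (g h)))))))

Derivation:
Step 0: ((((((\a.a) (\f.(\g.(\h.(f (g h)))))) p) ((\d.(\e.((d e) e))) (\f.(\g.(\h.(f (g h))))))) p) ((\b.(\c.b)) (\f.(\g.(\h.((f h) (g h)))))))
Step 1: (((((\f.(\g.(\h.(f (g h))))) p) ((\d.(\e.((d e) e))) (\f.(\g.(\h.(f (g h))))))) p) ((\b.(\c.b)) (\f.(\g.(\h.((f h) (g h)))))))
Step 2: ((((\g.(\h.(p (g h)))) ((\d.(\e.((d e) e))) (\f.(\g.(\h.(f (g h))))))) p) ((\b.(\c.b)) (\f.(\g.(\h.((f h) (g h)))))))
Step 3: (((\h.(p (((\d.(\e.((d e) e))) (\f.(\g.(\h.(f (g h)))))) h))) p) ((\b.(\c.b)) (\f.(\g.(\h.((f h) (g h)))))))
Step 4: ((p (((\d.(\e.((d e) e))) (\f.(\g.(\h.(f (g h)))))) p)) ((\b.(\c.b)) (\f.(\g.(\h.((f h) (g h)))))))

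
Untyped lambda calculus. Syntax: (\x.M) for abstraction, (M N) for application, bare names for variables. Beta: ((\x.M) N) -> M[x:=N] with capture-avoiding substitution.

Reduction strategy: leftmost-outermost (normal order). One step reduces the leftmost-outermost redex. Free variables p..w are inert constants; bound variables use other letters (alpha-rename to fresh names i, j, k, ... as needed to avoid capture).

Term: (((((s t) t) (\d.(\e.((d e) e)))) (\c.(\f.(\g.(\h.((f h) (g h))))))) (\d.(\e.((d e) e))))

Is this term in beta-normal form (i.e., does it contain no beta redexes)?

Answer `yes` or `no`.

Answer: yes

Derivation:
Term: (((((s t) t) (\d.(\e.((d e) e)))) (\c.(\f.(\g.(\h.((f h) (g h))))))) (\d.(\e.((d e) e))))
No beta redexes found.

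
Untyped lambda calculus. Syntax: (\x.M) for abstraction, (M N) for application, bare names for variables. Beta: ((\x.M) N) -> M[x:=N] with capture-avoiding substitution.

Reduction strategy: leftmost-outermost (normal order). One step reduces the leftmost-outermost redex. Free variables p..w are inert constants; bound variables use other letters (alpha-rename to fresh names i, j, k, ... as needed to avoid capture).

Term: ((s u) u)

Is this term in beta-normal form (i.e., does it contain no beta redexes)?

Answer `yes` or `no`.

Term: ((s u) u)
No beta redexes found.

Answer: yes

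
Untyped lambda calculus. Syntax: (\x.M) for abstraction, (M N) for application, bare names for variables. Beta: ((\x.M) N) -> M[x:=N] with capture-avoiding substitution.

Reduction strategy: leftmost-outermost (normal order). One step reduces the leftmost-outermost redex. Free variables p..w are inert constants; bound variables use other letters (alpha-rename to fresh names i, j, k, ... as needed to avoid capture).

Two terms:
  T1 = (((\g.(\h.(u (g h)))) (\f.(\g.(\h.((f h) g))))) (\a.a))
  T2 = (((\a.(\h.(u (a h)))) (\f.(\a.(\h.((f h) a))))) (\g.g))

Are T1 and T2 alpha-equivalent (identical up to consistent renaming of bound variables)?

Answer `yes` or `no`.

Answer: yes

Derivation:
Term 1: (((\g.(\h.(u (g h)))) (\f.(\g.(\h.((f h) g))))) (\a.a))
Term 2: (((\a.(\h.(u (a h)))) (\f.(\a.(\h.((f h) a))))) (\g.g))
Alpha-equivalence: compare structure up to binder renaming.
Result: True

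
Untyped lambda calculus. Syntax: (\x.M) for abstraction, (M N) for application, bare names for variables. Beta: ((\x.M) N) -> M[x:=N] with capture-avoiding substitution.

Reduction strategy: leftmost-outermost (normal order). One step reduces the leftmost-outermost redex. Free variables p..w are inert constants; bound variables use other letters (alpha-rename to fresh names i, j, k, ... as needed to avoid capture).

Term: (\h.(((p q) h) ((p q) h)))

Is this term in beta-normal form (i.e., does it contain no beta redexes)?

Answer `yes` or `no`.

Term: (\h.(((p q) h) ((p q) h)))
No beta redexes found.

Answer: yes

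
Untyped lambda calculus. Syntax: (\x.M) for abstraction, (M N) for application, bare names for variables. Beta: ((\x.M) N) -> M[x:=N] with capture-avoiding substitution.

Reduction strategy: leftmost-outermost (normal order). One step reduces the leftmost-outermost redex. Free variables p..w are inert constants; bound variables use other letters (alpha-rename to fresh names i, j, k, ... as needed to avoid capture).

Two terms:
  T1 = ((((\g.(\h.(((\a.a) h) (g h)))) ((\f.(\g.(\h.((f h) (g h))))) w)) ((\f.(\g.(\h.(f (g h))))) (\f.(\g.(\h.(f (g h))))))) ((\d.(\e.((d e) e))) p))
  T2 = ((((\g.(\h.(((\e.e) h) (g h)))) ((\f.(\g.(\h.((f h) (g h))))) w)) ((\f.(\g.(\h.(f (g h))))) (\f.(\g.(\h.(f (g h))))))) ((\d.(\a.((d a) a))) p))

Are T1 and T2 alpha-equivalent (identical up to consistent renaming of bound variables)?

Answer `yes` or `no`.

Answer: yes

Derivation:
Term 1: ((((\g.(\h.(((\a.a) h) (g h)))) ((\f.(\g.(\h.((f h) (g h))))) w)) ((\f.(\g.(\h.(f (g h))))) (\f.(\g.(\h.(f (g h))))))) ((\d.(\e.((d e) e))) p))
Term 2: ((((\g.(\h.(((\e.e) h) (g h)))) ((\f.(\g.(\h.((f h) (g h))))) w)) ((\f.(\g.(\h.(f (g h))))) (\f.(\g.(\h.(f (g h))))))) ((\d.(\a.((d a) a))) p))
Alpha-equivalence: compare structure up to binder renaming.
Result: True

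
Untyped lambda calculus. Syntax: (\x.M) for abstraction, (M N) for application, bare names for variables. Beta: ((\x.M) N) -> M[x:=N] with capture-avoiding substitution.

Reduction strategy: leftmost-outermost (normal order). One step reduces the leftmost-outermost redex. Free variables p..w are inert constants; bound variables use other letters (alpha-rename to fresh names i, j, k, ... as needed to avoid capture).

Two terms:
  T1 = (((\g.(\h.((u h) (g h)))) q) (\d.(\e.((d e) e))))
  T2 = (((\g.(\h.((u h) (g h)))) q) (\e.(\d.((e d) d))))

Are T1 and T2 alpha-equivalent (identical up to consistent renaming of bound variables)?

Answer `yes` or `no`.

Answer: yes

Derivation:
Term 1: (((\g.(\h.((u h) (g h)))) q) (\d.(\e.((d e) e))))
Term 2: (((\g.(\h.((u h) (g h)))) q) (\e.(\d.((e d) d))))
Alpha-equivalence: compare structure up to binder renaming.
Result: True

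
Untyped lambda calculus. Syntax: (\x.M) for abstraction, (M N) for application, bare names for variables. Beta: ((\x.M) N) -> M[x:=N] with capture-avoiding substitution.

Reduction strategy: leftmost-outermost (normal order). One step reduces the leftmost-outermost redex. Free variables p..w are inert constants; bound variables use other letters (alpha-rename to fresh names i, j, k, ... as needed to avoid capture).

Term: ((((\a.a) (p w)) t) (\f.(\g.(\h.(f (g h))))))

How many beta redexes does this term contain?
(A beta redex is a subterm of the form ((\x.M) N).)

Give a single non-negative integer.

Answer: 1

Derivation:
Term: ((((\a.a) (p w)) t) (\f.(\g.(\h.(f (g h))))))
  Redex: ((\a.a) (p w))
Total redexes: 1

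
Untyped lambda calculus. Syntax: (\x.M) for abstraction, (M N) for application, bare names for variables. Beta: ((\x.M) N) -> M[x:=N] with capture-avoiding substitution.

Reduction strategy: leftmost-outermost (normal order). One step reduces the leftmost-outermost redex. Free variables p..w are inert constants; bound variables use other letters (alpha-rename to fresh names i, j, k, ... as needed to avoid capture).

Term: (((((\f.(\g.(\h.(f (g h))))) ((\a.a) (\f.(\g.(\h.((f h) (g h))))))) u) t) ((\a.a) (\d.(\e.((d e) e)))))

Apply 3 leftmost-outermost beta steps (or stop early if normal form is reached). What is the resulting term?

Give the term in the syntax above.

Step 0: (((((\f.(\g.(\h.(f (g h))))) ((\a.a) (\f.(\g.(\h.((f h) (g h))))))) u) t) ((\a.a) (\d.(\e.((d e) e)))))
Step 1: ((((\g.(\h.(((\a.a) (\f.(\g.(\h.((f h) (g h)))))) (g h)))) u) t) ((\a.a) (\d.(\e.((d e) e)))))
Step 2: (((\h.(((\a.a) (\f.(\g.(\h.((f h) (g h)))))) (u h))) t) ((\a.a) (\d.(\e.((d e) e)))))
Step 3: ((((\a.a) (\f.(\g.(\h.((f h) (g h)))))) (u t)) ((\a.a) (\d.(\e.((d e) e)))))

Answer: ((((\a.a) (\f.(\g.(\h.((f h) (g h)))))) (u t)) ((\a.a) (\d.(\e.((d e) e)))))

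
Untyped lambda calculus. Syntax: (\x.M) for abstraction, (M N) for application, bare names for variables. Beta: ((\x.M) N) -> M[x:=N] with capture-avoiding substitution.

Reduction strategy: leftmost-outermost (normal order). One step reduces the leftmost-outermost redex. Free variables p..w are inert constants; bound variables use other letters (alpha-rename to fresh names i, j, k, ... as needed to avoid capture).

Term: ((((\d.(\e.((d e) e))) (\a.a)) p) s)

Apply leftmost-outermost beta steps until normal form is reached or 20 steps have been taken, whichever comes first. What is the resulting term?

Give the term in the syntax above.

Step 0: ((((\d.(\e.((d e) e))) (\a.a)) p) s)
Step 1: (((\e.(((\a.a) e) e)) p) s)
Step 2: ((((\a.a) p) p) s)
Step 3: ((p p) s)

Answer: ((p p) s)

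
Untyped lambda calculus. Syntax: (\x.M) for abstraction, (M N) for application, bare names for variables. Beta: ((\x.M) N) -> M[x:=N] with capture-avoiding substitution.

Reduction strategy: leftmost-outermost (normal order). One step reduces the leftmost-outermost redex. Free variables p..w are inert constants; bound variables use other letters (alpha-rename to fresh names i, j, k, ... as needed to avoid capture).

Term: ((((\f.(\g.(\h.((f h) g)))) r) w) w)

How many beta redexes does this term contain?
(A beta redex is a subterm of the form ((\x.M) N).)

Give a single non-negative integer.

Term: ((((\f.(\g.(\h.((f h) g)))) r) w) w)
  Redex: ((\f.(\g.(\h.((f h) g)))) r)
Total redexes: 1

Answer: 1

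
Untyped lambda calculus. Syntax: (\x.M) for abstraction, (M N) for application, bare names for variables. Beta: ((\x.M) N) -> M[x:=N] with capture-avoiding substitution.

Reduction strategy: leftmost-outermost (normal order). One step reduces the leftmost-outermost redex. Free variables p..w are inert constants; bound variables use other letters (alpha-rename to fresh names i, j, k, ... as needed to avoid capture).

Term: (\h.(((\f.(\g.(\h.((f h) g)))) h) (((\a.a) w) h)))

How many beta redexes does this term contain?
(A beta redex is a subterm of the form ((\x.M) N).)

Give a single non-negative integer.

Answer: 2

Derivation:
Term: (\h.(((\f.(\g.(\h.((f h) g)))) h) (((\a.a) w) h)))
  Redex: ((\f.(\g.(\h.((f h) g)))) h)
  Redex: ((\a.a) w)
Total redexes: 2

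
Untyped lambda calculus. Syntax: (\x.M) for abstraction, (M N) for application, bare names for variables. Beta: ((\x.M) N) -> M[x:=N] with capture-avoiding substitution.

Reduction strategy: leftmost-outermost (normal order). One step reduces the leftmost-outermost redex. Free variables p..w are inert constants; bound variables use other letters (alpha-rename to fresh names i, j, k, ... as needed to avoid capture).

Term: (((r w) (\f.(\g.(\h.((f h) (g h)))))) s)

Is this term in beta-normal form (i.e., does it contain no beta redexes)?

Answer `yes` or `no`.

Term: (((r w) (\f.(\g.(\h.((f h) (g h)))))) s)
No beta redexes found.

Answer: yes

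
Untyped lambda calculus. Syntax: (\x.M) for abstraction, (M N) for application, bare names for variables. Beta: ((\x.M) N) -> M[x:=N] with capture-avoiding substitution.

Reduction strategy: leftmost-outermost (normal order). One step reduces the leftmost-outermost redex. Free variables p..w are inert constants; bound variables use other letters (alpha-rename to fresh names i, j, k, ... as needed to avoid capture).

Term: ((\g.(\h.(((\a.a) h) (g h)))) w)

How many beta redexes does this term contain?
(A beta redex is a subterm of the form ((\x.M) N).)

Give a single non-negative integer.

Term: ((\g.(\h.(((\a.a) h) (g h)))) w)
  Redex: ((\g.(\h.(((\a.a) h) (g h)))) w)
  Redex: ((\a.a) h)
Total redexes: 2

Answer: 2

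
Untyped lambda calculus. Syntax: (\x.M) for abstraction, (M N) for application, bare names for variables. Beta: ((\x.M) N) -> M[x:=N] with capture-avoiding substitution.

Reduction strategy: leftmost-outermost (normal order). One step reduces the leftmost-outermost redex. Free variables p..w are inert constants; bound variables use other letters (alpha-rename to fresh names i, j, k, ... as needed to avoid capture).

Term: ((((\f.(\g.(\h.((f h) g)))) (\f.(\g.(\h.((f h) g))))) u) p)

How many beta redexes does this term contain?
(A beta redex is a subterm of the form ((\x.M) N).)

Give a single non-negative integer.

Answer: 1

Derivation:
Term: ((((\f.(\g.(\h.((f h) g)))) (\f.(\g.(\h.((f h) g))))) u) p)
  Redex: ((\f.(\g.(\h.((f h) g)))) (\f.(\g.(\h.((f h) g)))))
Total redexes: 1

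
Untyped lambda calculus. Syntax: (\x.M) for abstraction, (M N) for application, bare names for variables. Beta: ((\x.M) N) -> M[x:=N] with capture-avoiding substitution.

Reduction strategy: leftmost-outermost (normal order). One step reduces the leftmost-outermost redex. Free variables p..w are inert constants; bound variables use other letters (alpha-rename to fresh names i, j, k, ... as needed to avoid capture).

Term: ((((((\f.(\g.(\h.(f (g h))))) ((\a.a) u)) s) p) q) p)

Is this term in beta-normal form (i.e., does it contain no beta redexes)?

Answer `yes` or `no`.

Answer: no

Derivation:
Term: ((((((\f.(\g.(\h.(f (g h))))) ((\a.a) u)) s) p) q) p)
Found 2 beta redex(es).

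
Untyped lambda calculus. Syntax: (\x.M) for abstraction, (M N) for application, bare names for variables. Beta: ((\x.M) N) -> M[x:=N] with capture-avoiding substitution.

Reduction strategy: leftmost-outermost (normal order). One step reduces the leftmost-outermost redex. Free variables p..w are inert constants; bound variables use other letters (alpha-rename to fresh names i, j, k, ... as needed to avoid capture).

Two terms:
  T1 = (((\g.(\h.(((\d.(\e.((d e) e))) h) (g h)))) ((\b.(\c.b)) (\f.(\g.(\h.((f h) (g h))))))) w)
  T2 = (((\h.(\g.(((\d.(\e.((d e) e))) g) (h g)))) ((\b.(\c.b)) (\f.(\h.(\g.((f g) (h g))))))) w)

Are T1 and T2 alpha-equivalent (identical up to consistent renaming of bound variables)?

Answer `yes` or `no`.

Term 1: (((\g.(\h.(((\d.(\e.((d e) e))) h) (g h)))) ((\b.(\c.b)) (\f.(\g.(\h.((f h) (g h))))))) w)
Term 2: (((\h.(\g.(((\d.(\e.((d e) e))) g) (h g)))) ((\b.(\c.b)) (\f.(\h.(\g.((f g) (h g))))))) w)
Alpha-equivalence: compare structure up to binder renaming.
Result: True

Answer: yes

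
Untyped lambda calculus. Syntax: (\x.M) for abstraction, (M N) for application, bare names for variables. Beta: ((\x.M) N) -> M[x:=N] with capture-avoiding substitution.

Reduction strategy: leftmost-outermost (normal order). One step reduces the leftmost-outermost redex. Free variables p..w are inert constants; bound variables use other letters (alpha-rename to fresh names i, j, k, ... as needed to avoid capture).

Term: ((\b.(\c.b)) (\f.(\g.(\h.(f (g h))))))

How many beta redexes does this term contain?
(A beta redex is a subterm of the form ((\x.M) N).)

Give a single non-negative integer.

Term: ((\b.(\c.b)) (\f.(\g.(\h.(f (g h))))))
  Redex: ((\b.(\c.b)) (\f.(\g.(\h.(f (g h))))))
Total redexes: 1

Answer: 1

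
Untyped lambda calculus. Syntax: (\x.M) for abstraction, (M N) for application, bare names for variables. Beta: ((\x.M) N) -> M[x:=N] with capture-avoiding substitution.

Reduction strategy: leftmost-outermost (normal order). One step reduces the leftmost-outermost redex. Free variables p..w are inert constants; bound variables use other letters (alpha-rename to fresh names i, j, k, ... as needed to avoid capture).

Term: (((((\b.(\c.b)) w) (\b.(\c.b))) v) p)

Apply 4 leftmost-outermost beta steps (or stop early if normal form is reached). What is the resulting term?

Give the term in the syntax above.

Step 0: (((((\b.(\c.b)) w) (\b.(\c.b))) v) p)
Step 1: ((((\c.w) (\b.(\c.b))) v) p)
Step 2: ((w v) p)
Step 3: (normal form reached)

Answer: ((w v) p)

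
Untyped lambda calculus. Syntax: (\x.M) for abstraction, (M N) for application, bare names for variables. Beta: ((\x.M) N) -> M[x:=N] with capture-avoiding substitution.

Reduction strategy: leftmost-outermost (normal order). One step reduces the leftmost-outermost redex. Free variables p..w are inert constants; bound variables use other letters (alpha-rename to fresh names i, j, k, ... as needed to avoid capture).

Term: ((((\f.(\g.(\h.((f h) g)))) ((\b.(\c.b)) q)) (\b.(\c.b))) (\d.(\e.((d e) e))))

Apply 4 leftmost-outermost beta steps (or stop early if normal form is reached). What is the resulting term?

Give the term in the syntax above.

Answer: (((\c.q) (\d.(\e.((d e) e)))) (\b.(\c.b)))

Derivation:
Step 0: ((((\f.(\g.(\h.((f h) g)))) ((\b.(\c.b)) q)) (\b.(\c.b))) (\d.(\e.((d e) e))))
Step 1: (((\g.(\h.((((\b.(\c.b)) q) h) g))) (\b.(\c.b))) (\d.(\e.((d e) e))))
Step 2: ((\h.((((\b.(\c.b)) q) h) (\b.(\c.b)))) (\d.(\e.((d e) e))))
Step 3: ((((\b.(\c.b)) q) (\d.(\e.((d e) e)))) (\b.(\c.b)))
Step 4: (((\c.q) (\d.(\e.((d e) e)))) (\b.(\c.b)))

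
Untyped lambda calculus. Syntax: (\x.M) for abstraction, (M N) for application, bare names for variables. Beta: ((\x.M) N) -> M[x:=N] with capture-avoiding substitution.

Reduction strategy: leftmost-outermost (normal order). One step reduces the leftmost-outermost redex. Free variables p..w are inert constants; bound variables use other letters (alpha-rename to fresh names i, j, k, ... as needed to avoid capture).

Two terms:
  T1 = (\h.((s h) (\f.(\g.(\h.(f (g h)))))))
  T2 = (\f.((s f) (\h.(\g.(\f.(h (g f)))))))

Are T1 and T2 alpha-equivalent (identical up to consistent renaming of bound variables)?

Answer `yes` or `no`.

Term 1: (\h.((s h) (\f.(\g.(\h.(f (g h)))))))
Term 2: (\f.((s f) (\h.(\g.(\f.(h (g f)))))))
Alpha-equivalence: compare structure up to binder renaming.
Result: True

Answer: yes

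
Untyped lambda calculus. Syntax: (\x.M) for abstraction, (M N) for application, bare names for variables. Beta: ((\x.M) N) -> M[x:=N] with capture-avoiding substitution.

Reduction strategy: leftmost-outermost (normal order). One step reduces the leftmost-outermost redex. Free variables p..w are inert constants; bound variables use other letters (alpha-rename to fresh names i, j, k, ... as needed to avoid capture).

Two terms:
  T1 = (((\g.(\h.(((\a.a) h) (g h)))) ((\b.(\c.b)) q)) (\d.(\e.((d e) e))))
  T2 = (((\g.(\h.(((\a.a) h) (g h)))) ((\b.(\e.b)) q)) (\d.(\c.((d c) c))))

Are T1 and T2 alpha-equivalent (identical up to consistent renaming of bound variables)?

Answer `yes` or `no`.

Term 1: (((\g.(\h.(((\a.a) h) (g h)))) ((\b.(\c.b)) q)) (\d.(\e.((d e) e))))
Term 2: (((\g.(\h.(((\a.a) h) (g h)))) ((\b.(\e.b)) q)) (\d.(\c.((d c) c))))
Alpha-equivalence: compare structure up to binder renaming.
Result: True

Answer: yes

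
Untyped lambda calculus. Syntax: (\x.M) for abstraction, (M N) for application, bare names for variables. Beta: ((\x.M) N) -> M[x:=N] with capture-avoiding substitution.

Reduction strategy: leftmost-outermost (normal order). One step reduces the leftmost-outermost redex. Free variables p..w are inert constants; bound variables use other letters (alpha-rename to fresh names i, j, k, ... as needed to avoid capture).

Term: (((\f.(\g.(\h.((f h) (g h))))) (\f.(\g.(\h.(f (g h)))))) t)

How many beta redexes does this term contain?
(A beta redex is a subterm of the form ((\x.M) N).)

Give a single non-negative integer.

Term: (((\f.(\g.(\h.((f h) (g h))))) (\f.(\g.(\h.(f (g h)))))) t)
  Redex: ((\f.(\g.(\h.((f h) (g h))))) (\f.(\g.(\h.(f (g h))))))
Total redexes: 1

Answer: 1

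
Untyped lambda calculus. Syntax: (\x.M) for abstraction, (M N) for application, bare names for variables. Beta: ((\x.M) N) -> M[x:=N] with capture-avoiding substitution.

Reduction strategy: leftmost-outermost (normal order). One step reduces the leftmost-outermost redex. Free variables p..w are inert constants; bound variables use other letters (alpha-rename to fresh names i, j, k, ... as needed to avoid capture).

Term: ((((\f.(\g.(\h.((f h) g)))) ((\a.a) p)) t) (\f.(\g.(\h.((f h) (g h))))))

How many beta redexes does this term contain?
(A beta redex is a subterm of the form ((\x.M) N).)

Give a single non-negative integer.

Term: ((((\f.(\g.(\h.((f h) g)))) ((\a.a) p)) t) (\f.(\g.(\h.((f h) (g h))))))
  Redex: ((\f.(\g.(\h.((f h) g)))) ((\a.a) p))
  Redex: ((\a.a) p)
Total redexes: 2

Answer: 2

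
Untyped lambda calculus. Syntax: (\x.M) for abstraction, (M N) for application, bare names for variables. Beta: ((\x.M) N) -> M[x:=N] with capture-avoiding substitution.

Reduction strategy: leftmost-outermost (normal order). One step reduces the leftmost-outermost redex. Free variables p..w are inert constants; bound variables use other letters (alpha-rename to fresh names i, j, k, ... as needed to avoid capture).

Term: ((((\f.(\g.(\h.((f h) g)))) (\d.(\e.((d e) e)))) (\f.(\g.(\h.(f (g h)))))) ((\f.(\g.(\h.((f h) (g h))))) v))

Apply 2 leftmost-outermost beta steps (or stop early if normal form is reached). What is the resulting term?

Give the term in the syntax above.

Answer: ((\h.(((\d.(\e.((d e) e))) h) (\f.(\g.(\h.(f (g h))))))) ((\f.(\g.(\h.((f h) (g h))))) v))

Derivation:
Step 0: ((((\f.(\g.(\h.((f h) g)))) (\d.(\e.((d e) e)))) (\f.(\g.(\h.(f (g h)))))) ((\f.(\g.(\h.((f h) (g h))))) v))
Step 1: (((\g.(\h.(((\d.(\e.((d e) e))) h) g))) (\f.(\g.(\h.(f (g h)))))) ((\f.(\g.(\h.((f h) (g h))))) v))
Step 2: ((\h.(((\d.(\e.((d e) e))) h) (\f.(\g.(\h.(f (g h))))))) ((\f.(\g.(\h.((f h) (g h))))) v))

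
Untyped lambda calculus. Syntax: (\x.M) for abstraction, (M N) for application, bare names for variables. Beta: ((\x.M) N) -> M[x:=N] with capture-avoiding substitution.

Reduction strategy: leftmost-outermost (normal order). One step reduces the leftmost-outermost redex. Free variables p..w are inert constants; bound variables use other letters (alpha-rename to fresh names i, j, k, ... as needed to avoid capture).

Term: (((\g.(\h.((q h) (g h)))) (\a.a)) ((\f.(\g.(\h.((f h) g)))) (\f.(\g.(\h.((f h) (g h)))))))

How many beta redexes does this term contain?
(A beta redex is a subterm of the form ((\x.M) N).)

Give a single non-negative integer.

Answer: 2

Derivation:
Term: (((\g.(\h.((q h) (g h)))) (\a.a)) ((\f.(\g.(\h.((f h) g)))) (\f.(\g.(\h.((f h) (g h)))))))
  Redex: ((\g.(\h.((q h) (g h)))) (\a.a))
  Redex: ((\f.(\g.(\h.((f h) g)))) (\f.(\g.(\h.((f h) (g h))))))
Total redexes: 2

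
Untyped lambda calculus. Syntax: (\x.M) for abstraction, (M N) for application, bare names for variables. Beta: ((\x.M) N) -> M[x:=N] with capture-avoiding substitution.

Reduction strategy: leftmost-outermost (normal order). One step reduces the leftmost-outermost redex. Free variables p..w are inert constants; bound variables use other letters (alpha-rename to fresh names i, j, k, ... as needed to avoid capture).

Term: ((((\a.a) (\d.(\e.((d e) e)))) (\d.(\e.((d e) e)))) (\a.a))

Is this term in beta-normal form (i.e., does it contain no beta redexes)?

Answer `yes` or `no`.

Term: ((((\a.a) (\d.(\e.((d e) e)))) (\d.(\e.((d e) e)))) (\a.a))
Found 1 beta redex(es).

Answer: no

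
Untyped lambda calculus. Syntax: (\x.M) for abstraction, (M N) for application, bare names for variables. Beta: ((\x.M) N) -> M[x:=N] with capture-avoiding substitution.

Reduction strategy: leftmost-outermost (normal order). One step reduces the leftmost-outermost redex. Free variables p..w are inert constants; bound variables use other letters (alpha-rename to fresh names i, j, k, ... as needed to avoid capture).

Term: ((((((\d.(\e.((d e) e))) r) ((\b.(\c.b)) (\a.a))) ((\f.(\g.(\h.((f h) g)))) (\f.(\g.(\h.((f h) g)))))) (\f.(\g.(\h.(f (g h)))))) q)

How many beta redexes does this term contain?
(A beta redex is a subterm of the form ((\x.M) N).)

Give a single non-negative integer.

Answer: 3

Derivation:
Term: ((((((\d.(\e.((d e) e))) r) ((\b.(\c.b)) (\a.a))) ((\f.(\g.(\h.((f h) g)))) (\f.(\g.(\h.((f h) g)))))) (\f.(\g.(\h.(f (g h)))))) q)
  Redex: ((\d.(\e.((d e) e))) r)
  Redex: ((\b.(\c.b)) (\a.a))
  Redex: ((\f.(\g.(\h.((f h) g)))) (\f.(\g.(\h.((f h) g)))))
Total redexes: 3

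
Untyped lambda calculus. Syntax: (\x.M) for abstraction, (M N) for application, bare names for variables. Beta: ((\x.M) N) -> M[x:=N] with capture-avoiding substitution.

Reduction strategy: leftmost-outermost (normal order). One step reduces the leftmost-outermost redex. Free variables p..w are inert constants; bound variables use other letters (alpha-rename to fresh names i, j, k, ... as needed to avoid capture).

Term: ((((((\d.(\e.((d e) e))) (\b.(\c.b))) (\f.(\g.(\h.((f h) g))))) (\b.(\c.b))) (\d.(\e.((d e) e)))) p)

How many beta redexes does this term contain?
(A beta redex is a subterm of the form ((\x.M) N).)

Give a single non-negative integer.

Answer: 1

Derivation:
Term: ((((((\d.(\e.((d e) e))) (\b.(\c.b))) (\f.(\g.(\h.((f h) g))))) (\b.(\c.b))) (\d.(\e.((d e) e)))) p)
  Redex: ((\d.(\e.((d e) e))) (\b.(\c.b)))
Total redexes: 1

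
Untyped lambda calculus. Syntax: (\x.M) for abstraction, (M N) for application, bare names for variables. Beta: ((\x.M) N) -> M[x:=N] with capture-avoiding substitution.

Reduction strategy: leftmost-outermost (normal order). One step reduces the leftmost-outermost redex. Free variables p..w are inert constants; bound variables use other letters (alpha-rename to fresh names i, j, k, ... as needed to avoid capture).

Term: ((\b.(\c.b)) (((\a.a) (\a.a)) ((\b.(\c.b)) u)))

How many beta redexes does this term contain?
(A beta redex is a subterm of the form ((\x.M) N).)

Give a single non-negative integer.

Answer: 3

Derivation:
Term: ((\b.(\c.b)) (((\a.a) (\a.a)) ((\b.(\c.b)) u)))
  Redex: ((\b.(\c.b)) (((\a.a) (\a.a)) ((\b.(\c.b)) u)))
  Redex: ((\a.a) (\a.a))
  Redex: ((\b.(\c.b)) u)
Total redexes: 3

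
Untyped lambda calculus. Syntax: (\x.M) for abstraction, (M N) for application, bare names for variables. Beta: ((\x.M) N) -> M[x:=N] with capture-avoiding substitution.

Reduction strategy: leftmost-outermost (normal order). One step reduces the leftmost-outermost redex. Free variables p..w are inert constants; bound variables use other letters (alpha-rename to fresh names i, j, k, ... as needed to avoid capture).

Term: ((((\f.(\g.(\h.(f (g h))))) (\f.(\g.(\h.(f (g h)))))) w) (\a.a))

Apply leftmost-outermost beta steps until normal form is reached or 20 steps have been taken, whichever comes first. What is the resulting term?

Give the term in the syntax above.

Step 0: ((((\f.(\g.(\h.(f (g h))))) (\f.(\g.(\h.(f (g h)))))) w) (\a.a))
Step 1: (((\g.(\h.((\f.(\g.(\h.(f (g h))))) (g h)))) w) (\a.a))
Step 2: ((\h.((\f.(\g.(\h.(f (g h))))) (w h))) (\a.a))
Step 3: ((\f.(\g.(\h.(f (g h))))) (w (\a.a)))
Step 4: (\g.(\h.((w (\a.a)) (g h))))

Answer: (\g.(\h.((w (\a.a)) (g h))))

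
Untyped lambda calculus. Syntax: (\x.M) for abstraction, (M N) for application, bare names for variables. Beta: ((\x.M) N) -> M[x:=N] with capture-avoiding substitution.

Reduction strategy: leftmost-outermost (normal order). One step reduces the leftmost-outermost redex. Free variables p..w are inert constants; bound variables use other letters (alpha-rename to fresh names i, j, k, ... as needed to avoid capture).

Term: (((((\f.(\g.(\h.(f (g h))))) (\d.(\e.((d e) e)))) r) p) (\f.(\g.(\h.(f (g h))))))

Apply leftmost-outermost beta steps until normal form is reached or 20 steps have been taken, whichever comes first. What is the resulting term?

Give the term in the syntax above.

Step 0: (((((\f.(\g.(\h.(f (g h))))) (\d.(\e.((d e) e)))) r) p) (\f.(\g.(\h.(f (g h))))))
Step 1: ((((\g.(\h.((\d.(\e.((d e) e))) (g h)))) r) p) (\f.(\g.(\h.(f (g h))))))
Step 2: (((\h.((\d.(\e.((d e) e))) (r h))) p) (\f.(\g.(\h.(f (g h))))))
Step 3: (((\d.(\e.((d e) e))) (r p)) (\f.(\g.(\h.(f (g h))))))
Step 4: ((\e.(((r p) e) e)) (\f.(\g.(\h.(f (g h))))))
Step 5: (((r p) (\f.(\g.(\h.(f (g h)))))) (\f.(\g.(\h.(f (g h))))))

Answer: (((r p) (\f.(\g.(\h.(f (g h)))))) (\f.(\g.(\h.(f (g h))))))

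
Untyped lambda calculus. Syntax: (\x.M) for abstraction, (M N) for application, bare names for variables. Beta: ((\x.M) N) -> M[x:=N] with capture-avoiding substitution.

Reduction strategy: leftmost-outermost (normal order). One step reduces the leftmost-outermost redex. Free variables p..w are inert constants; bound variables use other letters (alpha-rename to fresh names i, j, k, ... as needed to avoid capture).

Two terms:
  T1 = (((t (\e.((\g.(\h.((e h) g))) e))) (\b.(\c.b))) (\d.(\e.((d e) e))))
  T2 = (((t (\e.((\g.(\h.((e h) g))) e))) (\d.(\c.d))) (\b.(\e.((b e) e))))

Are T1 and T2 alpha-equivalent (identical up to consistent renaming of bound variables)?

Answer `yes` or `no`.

Term 1: (((t (\e.((\g.(\h.((e h) g))) e))) (\b.(\c.b))) (\d.(\e.((d e) e))))
Term 2: (((t (\e.((\g.(\h.((e h) g))) e))) (\d.(\c.d))) (\b.(\e.((b e) e))))
Alpha-equivalence: compare structure up to binder renaming.
Result: True

Answer: yes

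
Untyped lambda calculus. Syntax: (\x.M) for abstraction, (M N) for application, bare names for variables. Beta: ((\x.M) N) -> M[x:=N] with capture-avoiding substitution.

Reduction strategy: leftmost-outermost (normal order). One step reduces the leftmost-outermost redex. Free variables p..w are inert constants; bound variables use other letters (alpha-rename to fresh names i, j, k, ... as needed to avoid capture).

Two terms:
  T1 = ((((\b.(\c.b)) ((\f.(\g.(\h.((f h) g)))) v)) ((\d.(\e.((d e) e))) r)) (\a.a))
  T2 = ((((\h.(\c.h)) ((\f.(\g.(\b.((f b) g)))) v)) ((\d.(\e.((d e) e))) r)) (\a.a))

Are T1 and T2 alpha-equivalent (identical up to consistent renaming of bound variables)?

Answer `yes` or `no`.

Term 1: ((((\b.(\c.b)) ((\f.(\g.(\h.((f h) g)))) v)) ((\d.(\e.((d e) e))) r)) (\a.a))
Term 2: ((((\h.(\c.h)) ((\f.(\g.(\b.((f b) g)))) v)) ((\d.(\e.((d e) e))) r)) (\a.a))
Alpha-equivalence: compare structure up to binder renaming.
Result: True

Answer: yes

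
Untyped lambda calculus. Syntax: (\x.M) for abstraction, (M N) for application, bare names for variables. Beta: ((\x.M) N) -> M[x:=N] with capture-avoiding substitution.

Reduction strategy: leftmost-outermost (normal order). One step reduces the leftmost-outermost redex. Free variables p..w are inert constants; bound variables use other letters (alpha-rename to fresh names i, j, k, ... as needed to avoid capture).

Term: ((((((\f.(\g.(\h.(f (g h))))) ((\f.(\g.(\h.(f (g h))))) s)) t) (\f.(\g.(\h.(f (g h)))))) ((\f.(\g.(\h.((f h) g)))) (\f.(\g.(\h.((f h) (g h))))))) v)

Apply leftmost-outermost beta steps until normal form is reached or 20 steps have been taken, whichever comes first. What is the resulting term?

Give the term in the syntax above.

Answer: ((s ((t (\f.(\g.(\h.(f (g h)))))) (\g.(\h.(\i.((h i) (g i))))))) v)

Derivation:
Step 0: ((((((\f.(\g.(\h.(f (g h))))) ((\f.(\g.(\h.(f (g h))))) s)) t) (\f.(\g.(\h.(f (g h)))))) ((\f.(\g.(\h.((f h) g)))) (\f.(\g.(\h.((f h) (g h))))))) v)
Step 1: (((((\g.(\h.(((\f.(\g.(\h.(f (g h))))) s) (g h)))) t) (\f.(\g.(\h.(f (g h)))))) ((\f.(\g.(\h.((f h) g)))) (\f.(\g.(\h.((f h) (g h))))))) v)
Step 2: ((((\h.(((\f.(\g.(\h.(f (g h))))) s) (t h))) (\f.(\g.(\h.(f (g h)))))) ((\f.(\g.(\h.((f h) g)))) (\f.(\g.(\h.((f h) (g h))))))) v)
Step 3: (((((\f.(\g.(\h.(f (g h))))) s) (t (\f.(\g.(\h.(f (g h))))))) ((\f.(\g.(\h.((f h) g)))) (\f.(\g.(\h.((f h) (g h))))))) v)
Step 4: ((((\g.(\h.(s (g h)))) (t (\f.(\g.(\h.(f (g h))))))) ((\f.(\g.(\h.((f h) g)))) (\f.(\g.(\h.((f h) (g h))))))) v)
Step 5: (((\h.(s ((t (\f.(\g.(\h.(f (g h)))))) h))) ((\f.(\g.(\h.((f h) g)))) (\f.(\g.(\h.((f h) (g h))))))) v)
Step 6: ((s ((t (\f.(\g.(\h.(f (g h)))))) ((\f.(\g.(\h.((f h) g)))) (\f.(\g.(\h.((f h) (g h)))))))) v)
Step 7: ((s ((t (\f.(\g.(\h.(f (g h)))))) (\g.(\h.(((\f.(\g.(\h.((f h) (g h))))) h) g))))) v)
Step 8: ((s ((t (\f.(\g.(\h.(f (g h)))))) (\g.(\h.((\g.(\i.((h i) (g i)))) g))))) v)
Step 9: ((s ((t (\f.(\g.(\h.(f (g h)))))) (\g.(\h.(\i.((h i) (g i))))))) v)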